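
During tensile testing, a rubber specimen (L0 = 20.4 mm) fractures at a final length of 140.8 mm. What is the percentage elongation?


Elongation = (Lf - L0) / L0 * 100
= (140.8 - 20.4) / 20.4 * 100
= 120.4 / 20.4 * 100
= 590.2%

590.2%


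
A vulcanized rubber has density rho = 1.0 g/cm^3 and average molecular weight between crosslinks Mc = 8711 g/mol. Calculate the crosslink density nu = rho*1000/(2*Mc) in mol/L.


nu = rho * 1000 / (2 * Mc)
nu = 1.0 * 1000 / (2 * 8711)
nu = 1000.0 / 17422
nu = 0.0574 mol/L

0.0574 mol/L


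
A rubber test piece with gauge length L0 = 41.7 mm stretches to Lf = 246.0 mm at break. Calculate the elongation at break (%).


Elongation = (Lf - L0) / L0 * 100
= (246.0 - 41.7) / 41.7 * 100
= 204.3 / 41.7 * 100
= 489.9%

489.9%


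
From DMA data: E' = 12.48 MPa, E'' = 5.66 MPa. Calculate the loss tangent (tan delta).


tan delta = E'' / E'
= 5.66 / 12.48
= 0.4535

tan delta = 0.4535


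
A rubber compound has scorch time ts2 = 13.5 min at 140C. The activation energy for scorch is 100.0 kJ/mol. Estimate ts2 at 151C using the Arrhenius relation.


Convert temperatures: T1 = 140 + 273.15 = 413.15 K, T2 = 151 + 273.15 = 424.15 K
ts2_new = 13.5 * exp(100000 / 8.314 * (1/424.15 - 1/413.15))
1/T2 - 1/T1 = -6.2772e-05
ts2_new = 6.35 min

6.35 min


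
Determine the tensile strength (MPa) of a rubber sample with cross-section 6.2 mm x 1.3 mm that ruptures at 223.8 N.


Area = width * thickness = 6.2 * 1.3 = 8.06 mm^2
TS = force / area = 223.8 / 8.06 = 27.77 MPa

27.77 MPa


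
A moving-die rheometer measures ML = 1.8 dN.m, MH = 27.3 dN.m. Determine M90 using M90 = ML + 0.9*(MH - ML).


M90 = ML + 0.9 * (MH - ML)
M90 = 1.8 + 0.9 * (27.3 - 1.8)
M90 = 1.8 + 0.9 * 25.5
M90 = 24.75 dN.m

24.75 dN.m


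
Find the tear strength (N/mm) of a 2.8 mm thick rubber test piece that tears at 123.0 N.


Tear strength = force / thickness
= 123.0 / 2.8
= 43.93 N/mm

43.93 N/mm


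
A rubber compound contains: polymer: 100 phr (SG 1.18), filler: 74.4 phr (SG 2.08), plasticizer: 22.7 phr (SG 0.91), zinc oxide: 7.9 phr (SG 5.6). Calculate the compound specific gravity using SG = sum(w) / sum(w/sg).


Sum of weights = 205.0
Volume contributions:
  polymer: 100/1.18 = 84.7458
  filler: 74.4/2.08 = 35.7692
  plasticizer: 22.7/0.91 = 24.9451
  zinc oxide: 7.9/5.6 = 1.4107
Sum of volumes = 146.8708
SG = 205.0 / 146.8708 = 1.396

SG = 1.396


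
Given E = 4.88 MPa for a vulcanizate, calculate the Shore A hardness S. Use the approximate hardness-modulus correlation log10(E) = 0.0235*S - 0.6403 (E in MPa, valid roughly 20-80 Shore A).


log10(E) = 0.0235*S - 0.6403  =>  S = (log10(E) + 0.6403) / 0.0235
log10(4.88) = 0.688420
S = (0.688420 + 0.6403) / 0.0235 = 1.328720 / 0.0235
S = 56.5

Shore A = 56.5


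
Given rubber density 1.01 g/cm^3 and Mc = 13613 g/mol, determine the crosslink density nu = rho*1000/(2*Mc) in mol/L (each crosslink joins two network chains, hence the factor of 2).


nu = rho * 1000 / (2 * Mc)
nu = 1.01 * 1000 / (2 * 13613)
nu = 1010.0 / 27226
nu = 0.0371 mol/L

0.0371 mol/L


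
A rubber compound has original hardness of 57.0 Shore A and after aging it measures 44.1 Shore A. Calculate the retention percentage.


Retention = aged / original * 100
= 44.1 / 57.0 * 100
= 77.4%

77.4%


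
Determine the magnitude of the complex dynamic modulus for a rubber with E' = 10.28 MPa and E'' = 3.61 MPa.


|E*| = sqrt(E'^2 + E''^2)
= sqrt(10.28^2 + 3.61^2)
= sqrt(105.6784 + 13.0321)
= 10.895 MPa

10.895 MPa


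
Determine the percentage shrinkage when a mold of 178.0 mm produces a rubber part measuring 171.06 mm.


Shrinkage = (mold - part) / mold * 100
= (178.0 - 171.06) / 178.0 * 100
= 6.94 / 178.0 * 100
= 3.9%

3.9%


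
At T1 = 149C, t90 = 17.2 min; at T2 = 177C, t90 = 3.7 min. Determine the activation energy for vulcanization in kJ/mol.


T1 = 422.15 K, T2 = 450.15 K
1/T1 - 1/T2 = 1.4734e-04
ln(t1/t2) = ln(17.2/3.7) = 1.5366
Ea = 8.314 * 1.5366 / 1.4734e-04 = 86702.2248 J/mol
Ea = 86.7 kJ/mol

86.7 kJ/mol


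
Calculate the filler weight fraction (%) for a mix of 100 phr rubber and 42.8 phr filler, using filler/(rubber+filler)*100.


Filler % = filler / (rubber + filler) * 100
= 42.8 / (100 + 42.8) * 100
= 42.8 / 142.8 * 100
= 29.97%

29.97%


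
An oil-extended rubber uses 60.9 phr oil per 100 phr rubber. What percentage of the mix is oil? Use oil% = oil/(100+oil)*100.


Oil % = oil / (100 + oil) * 100
= 60.9 / (100 + 60.9) * 100
= 60.9 / 160.9 * 100
= 37.85%

37.85%


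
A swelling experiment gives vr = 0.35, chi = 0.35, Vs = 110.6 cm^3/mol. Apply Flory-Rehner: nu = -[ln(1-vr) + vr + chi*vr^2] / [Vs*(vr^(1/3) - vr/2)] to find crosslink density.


ln(1 - vr) = ln(1 - 0.35) = -0.4308
Numerator = -((-0.4308) + 0.35 + 0.35 * 0.35^2) = 0.0379
Denominator = 110.6 * (0.35^(1/3) - 0.35/2) = 58.5881
nu = 0.0379 / 58.5881 = 6.4702e-04 mol/cm^3

6.4702e-04 mol/cm^3


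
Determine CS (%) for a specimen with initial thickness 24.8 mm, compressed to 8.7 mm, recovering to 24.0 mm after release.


CS = (t0 - recovered) / (t0 - ts) * 100
= (24.8 - 24.0) / (24.8 - 8.7) * 100
= 0.8 / 16.1 * 100
= 5.0%

5.0%


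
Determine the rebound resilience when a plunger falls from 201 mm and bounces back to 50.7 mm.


Resilience = h_rebound / h_drop * 100
= 50.7 / 201 * 100
= 25.2%

25.2%


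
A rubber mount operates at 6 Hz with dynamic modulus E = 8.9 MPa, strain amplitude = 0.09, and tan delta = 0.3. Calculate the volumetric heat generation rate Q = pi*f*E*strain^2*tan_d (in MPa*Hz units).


Q = pi * f * E * strain^2 * tan_d
= pi * 6 * 8.9 * 0.09^2 * 0.3
= pi * 6 * 8.9 * 0.0081 * 0.3
= 0.4077

Q = 0.4077


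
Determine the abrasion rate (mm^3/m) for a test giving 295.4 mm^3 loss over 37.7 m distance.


Rate = volume_loss / distance
= 295.4 / 37.7
= 7.836 mm^3/m

7.836 mm^3/m


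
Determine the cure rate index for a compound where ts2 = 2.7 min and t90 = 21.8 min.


CRI = 100 / (t90 - ts2)
= 100 / (21.8 - 2.7)
= 100 / 19.1
= 5.24 min^-1

5.24 min^-1


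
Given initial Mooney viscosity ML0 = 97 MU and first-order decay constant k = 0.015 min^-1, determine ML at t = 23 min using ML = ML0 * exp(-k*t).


ML = ML0 * exp(-k * t)
ML = 97 * exp(-0.015 * 23)
ML = 97 * 0.7082
ML = 68.7 MU

68.7 MU


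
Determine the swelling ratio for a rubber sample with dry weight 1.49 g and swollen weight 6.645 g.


Q = W_swollen / W_dry
Q = 6.645 / 1.49
Q = 4.46

Q = 4.46


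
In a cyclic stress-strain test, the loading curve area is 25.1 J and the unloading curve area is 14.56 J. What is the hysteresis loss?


Hysteresis loss = loading - unloading
= 25.1 - 14.56
= 10.54 J

10.54 J


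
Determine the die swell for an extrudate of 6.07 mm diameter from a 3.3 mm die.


Die swell ratio = D_extrudate / D_die
= 6.07 / 3.3
= 1.839

Die swell = 1.839


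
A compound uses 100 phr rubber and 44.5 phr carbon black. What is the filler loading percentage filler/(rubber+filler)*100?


Filler % = filler / (rubber + filler) * 100
= 44.5 / (100 + 44.5) * 100
= 44.5 / 144.5 * 100
= 30.8%

30.8%


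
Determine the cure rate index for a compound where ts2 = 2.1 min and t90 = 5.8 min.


CRI = 100 / (t90 - ts2)
= 100 / (5.8 - 2.1)
= 100 / 3.7
= 27.03 min^-1

27.03 min^-1


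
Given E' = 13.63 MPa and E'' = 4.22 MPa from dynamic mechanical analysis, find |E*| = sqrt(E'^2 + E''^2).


|E*| = sqrt(E'^2 + E''^2)
= sqrt(13.63^2 + 4.22^2)
= sqrt(185.7769 + 17.8084)
= 14.268 MPa

14.268 MPa


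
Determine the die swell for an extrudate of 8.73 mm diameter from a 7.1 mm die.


Die swell ratio = D_extrudate / D_die
= 8.73 / 7.1
= 1.23

Die swell = 1.23


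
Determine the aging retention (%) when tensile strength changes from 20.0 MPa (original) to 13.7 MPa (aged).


Retention = aged / original * 100
= 13.7 / 20.0 * 100
= 68.5%

68.5%


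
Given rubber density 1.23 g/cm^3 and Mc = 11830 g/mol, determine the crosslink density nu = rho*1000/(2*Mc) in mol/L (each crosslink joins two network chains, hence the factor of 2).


nu = rho * 1000 / (2 * Mc)
nu = 1.23 * 1000 / (2 * 11830)
nu = 1230.0 / 23660
nu = 0.0520 mol/L

0.0520 mol/L


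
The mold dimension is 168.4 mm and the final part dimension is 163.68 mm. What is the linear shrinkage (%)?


Shrinkage = (mold - part) / mold * 100
= (168.4 - 163.68) / 168.4 * 100
= 4.72 / 168.4 * 100
= 2.8%

2.8%


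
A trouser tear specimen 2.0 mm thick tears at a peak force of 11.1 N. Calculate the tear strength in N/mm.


Tear strength = force / thickness
= 11.1 / 2.0
= 5.55 N/mm

5.55 N/mm


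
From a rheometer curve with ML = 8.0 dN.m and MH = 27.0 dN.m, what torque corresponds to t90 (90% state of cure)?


M90 = ML + 0.9 * (MH - ML)
M90 = 8.0 + 0.9 * (27.0 - 8.0)
M90 = 8.0 + 0.9 * 19.0
M90 = 25.1 dN.m

25.1 dN.m


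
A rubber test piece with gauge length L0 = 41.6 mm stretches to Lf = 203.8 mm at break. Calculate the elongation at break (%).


Elongation = (Lf - L0) / L0 * 100
= (203.8 - 41.6) / 41.6 * 100
= 162.2 / 41.6 * 100
= 389.9%

389.9%


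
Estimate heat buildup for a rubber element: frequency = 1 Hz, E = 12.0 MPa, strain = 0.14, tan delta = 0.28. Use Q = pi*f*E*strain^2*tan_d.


Q = pi * f * E * strain^2 * tan_d
= pi * 1 * 12.0 * 0.14^2 * 0.28
= pi * 1 * 12.0 * 0.0196 * 0.28
= 0.2069

Q = 0.2069


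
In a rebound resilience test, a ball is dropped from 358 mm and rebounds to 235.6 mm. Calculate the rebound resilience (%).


Resilience = h_rebound / h_drop * 100
= 235.6 / 358 * 100
= 65.8%

65.8%


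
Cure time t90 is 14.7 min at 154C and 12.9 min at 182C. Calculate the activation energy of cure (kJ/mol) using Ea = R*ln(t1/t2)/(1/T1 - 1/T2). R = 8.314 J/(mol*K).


T1 = 427.15 K, T2 = 455.15 K
1/T1 - 1/T2 = 1.4402e-04
ln(t1/t2) = ln(14.7/12.9) = 0.1306
Ea = 8.314 * 0.1306 / 1.4402e-04 = 7540.4494 J/mol
Ea = 7.54 kJ/mol

7.54 kJ/mol


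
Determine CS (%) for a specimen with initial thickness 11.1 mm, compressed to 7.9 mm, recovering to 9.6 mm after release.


CS = (t0 - recovered) / (t0 - ts) * 100
= (11.1 - 9.6) / (11.1 - 7.9) * 100
= 1.5 / 3.2 * 100
= 46.9%

46.9%


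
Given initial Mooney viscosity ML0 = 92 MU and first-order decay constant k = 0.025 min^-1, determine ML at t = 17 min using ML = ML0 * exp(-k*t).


ML = ML0 * exp(-k * t)
ML = 92 * exp(-0.025 * 17)
ML = 92 * 0.6538
ML = 60.15 MU

60.15 MU


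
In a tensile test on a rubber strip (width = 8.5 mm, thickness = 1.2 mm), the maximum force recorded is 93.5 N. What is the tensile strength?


Area = width * thickness = 8.5 * 1.2 = 10.2 mm^2
TS = force / area = 93.5 / 10.2 = 9.17 MPa

9.17 MPa


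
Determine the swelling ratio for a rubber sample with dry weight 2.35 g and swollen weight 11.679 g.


Q = W_swollen / W_dry
Q = 11.679 / 2.35
Q = 4.97

Q = 4.97


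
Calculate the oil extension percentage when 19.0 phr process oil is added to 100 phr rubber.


Oil % = oil / (100 + oil) * 100
= 19.0 / (100 + 19.0) * 100
= 19.0 / 119.0 * 100
= 15.97%

15.97%


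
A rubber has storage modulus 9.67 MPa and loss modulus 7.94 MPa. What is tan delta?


tan delta = E'' / E'
= 7.94 / 9.67
= 0.8211

tan delta = 0.8211


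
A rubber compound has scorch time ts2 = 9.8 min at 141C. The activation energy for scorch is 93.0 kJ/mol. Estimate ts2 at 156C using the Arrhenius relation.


Convert temperatures: T1 = 141 + 273.15 = 414.15 K, T2 = 156 + 273.15 = 429.15 K
ts2_new = 9.8 * exp(93000 / 8.314 * (1/429.15 - 1/414.15))
1/T2 - 1/T1 = -8.4397e-05
ts2_new = 3.81 min

3.81 min


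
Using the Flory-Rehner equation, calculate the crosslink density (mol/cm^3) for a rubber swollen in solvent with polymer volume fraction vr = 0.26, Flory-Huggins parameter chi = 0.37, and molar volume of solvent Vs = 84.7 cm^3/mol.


ln(1 - vr) = ln(1 - 0.26) = -0.3011
Numerator = -((-0.3011) + 0.26 + 0.37 * 0.26^2) = 0.0161
Denominator = 84.7 * (0.26^(1/3) - 0.26/2) = 43.0488
nu = 0.0161 / 43.0488 = 3.7383e-04 mol/cm^3

3.7383e-04 mol/cm^3


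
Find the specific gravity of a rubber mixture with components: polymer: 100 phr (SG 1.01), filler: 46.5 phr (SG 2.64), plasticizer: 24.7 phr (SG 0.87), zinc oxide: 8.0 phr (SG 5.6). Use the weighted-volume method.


Sum of weights = 179.2
Volume contributions:
  polymer: 100/1.01 = 99.0099
  filler: 46.5/2.64 = 17.6136
  plasticizer: 24.7/0.87 = 28.3908
  zinc oxide: 8.0/5.6 = 1.4286
Sum of volumes = 146.4429
SG = 179.2 / 146.4429 = 1.224

SG = 1.224


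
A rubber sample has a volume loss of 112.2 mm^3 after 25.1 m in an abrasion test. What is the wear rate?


Rate = volume_loss / distance
= 112.2 / 25.1
= 4.47 mm^3/m

4.47 mm^3/m


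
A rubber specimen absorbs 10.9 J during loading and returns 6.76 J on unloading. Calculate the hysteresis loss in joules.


Hysteresis loss = loading - unloading
= 10.9 - 6.76
= 4.14 J

4.14 J


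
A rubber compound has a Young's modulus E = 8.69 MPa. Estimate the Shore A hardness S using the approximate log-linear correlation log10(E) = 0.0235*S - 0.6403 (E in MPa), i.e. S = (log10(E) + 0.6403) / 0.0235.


log10(E) = 0.0235*S - 0.6403  =>  S = (log10(E) + 0.6403) / 0.0235
log10(8.69) = 0.939020
S = (0.939020 + 0.6403) / 0.0235 = 1.579320 / 0.0235
S = 67.2

Shore A = 67.2


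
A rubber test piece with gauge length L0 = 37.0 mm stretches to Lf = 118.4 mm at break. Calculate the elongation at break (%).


Elongation = (Lf - L0) / L0 * 100
= (118.4 - 37.0) / 37.0 * 100
= 81.4 / 37.0 * 100
= 220.0%

220.0%


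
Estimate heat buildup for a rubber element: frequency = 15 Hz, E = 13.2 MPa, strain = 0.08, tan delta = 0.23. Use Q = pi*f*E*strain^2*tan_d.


Q = pi * f * E * strain^2 * tan_d
= pi * 15 * 13.2 * 0.08^2 * 0.23
= pi * 15 * 13.2 * 0.0064 * 0.23
= 0.9156

Q = 0.9156


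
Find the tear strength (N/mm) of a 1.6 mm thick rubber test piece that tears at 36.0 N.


Tear strength = force / thickness
= 36.0 / 1.6
= 22.5 N/mm

22.5 N/mm


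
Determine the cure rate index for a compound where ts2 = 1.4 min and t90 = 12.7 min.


CRI = 100 / (t90 - ts2)
= 100 / (12.7 - 1.4)
= 100 / 11.3
= 8.85 min^-1

8.85 min^-1


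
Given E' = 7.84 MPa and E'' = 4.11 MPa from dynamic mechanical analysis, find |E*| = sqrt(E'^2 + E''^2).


|E*| = sqrt(E'^2 + E''^2)
= sqrt(7.84^2 + 4.11^2)
= sqrt(61.4656 + 16.8921)
= 8.852 MPa

8.852 MPa


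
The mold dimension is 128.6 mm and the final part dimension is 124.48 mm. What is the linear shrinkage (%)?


Shrinkage = (mold - part) / mold * 100
= (128.6 - 124.48) / 128.6 * 100
= 4.12 / 128.6 * 100
= 3.2%

3.2%


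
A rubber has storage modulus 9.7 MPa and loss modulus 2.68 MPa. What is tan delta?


tan delta = E'' / E'
= 2.68 / 9.7
= 0.2763

tan delta = 0.2763


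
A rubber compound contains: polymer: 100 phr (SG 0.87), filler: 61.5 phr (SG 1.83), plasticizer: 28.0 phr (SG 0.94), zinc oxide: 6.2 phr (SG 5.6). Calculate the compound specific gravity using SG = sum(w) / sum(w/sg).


Sum of weights = 195.7
Volume contributions:
  polymer: 100/0.87 = 114.9425
  filler: 61.5/1.83 = 33.6066
  plasticizer: 28.0/0.94 = 29.7872
  zinc oxide: 6.2/5.6 = 1.1071
Sum of volumes = 179.4435
SG = 195.7 / 179.4435 = 1.091

SG = 1.091


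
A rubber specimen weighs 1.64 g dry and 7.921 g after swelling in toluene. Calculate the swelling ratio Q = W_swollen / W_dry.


Q = W_swollen / W_dry
Q = 7.921 / 1.64
Q = 4.83

Q = 4.83


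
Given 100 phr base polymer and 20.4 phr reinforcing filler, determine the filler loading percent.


Filler % = filler / (rubber + filler) * 100
= 20.4 / (100 + 20.4) * 100
= 20.4 / 120.4 * 100
= 16.94%

16.94%


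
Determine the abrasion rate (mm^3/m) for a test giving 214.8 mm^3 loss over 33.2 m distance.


Rate = volume_loss / distance
= 214.8 / 33.2
= 6.47 mm^3/m

6.47 mm^3/m


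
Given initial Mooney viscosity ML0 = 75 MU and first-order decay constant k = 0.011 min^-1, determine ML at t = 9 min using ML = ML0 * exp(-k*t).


ML = ML0 * exp(-k * t)
ML = 75 * exp(-0.011 * 9)
ML = 75 * 0.9057
ML = 67.93 MU

67.93 MU


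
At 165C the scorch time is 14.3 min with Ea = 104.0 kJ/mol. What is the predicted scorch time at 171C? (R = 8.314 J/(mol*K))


Convert temperatures: T1 = 165 + 273.15 = 438.15 K, T2 = 171 + 273.15 = 444.15 K
ts2_new = 14.3 * exp(104000 / 8.314 * (1/444.15 - 1/438.15))
1/T2 - 1/T1 = -3.0832e-05
ts2_new = 9.72 min

9.72 min


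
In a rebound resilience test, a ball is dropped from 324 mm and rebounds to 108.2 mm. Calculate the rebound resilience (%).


Resilience = h_rebound / h_drop * 100
= 108.2 / 324 * 100
= 33.4%

33.4%


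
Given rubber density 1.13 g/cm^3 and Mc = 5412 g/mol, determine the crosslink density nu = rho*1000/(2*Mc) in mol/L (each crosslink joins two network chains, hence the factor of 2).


nu = rho * 1000 / (2 * Mc)
nu = 1.13 * 1000 / (2 * 5412)
nu = 1130.0 / 10824
nu = 0.1044 mol/L

0.1044 mol/L


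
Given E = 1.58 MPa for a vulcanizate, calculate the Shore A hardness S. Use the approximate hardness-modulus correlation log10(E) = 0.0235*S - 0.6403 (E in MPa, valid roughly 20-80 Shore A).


log10(E) = 0.0235*S - 0.6403  =>  S = (log10(E) + 0.6403) / 0.0235
log10(1.58) = 0.198657
S = (0.198657 + 0.6403) / 0.0235 = 0.838957 / 0.0235
S = 35.7

Shore A = 35.7


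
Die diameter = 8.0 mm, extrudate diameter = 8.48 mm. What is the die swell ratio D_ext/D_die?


Die swell ratio = D_extrudate / D_die
= 8.48 / 8.0
= 1.06

Die swell = 1.06


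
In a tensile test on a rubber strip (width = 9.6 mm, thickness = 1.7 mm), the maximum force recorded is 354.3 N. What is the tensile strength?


Area = width * thickness = 9.6 * 1.7 = 16.32 mm^2
TS = force / area = 354.3 / 16.32 = 21.71 MPa

21.71 MPa


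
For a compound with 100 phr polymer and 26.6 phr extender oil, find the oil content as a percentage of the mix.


Oil % = oil / (100 + oil) * 100
= 26.6 / (100 + 26.6) * 100
= 26.6 / 126.6 * 100
= 21.01%

21.01%


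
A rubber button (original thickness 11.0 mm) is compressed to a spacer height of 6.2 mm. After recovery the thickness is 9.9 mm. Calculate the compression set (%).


CS = (t0 - recovered) / (t0 - ts) * 100
= (11.0 - 9.9) / (11.0 - 6.2) * 100
= 1.1 / 4.8 * 100
= 22.9%

22.9%


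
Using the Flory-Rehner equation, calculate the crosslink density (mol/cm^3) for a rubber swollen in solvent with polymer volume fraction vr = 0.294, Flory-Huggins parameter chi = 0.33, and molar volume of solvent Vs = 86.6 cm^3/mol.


ln(1 - vr) = ln(1 - 0.294) = -0.3481
Numerator = -((-0.3481) + 0.294 + 0.33 * 0.294^2) = 0.0256
Denominator = 86.6 * (0.294^(1/3) - 0.294/2) = 44.8536
nu = 0.0256 / 44.8536 = 5.7111e-04 mol/cm^3

5.7111e-04 mol/cm^3


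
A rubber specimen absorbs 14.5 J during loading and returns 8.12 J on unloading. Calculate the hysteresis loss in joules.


Hysteresis loss = loading - unloading
= 14.5 - 8.12
= 6.38 J

6.38 J


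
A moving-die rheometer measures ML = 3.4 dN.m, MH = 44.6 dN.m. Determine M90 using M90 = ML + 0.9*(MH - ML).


M90 = ML + 0.9 * (MH - ML)
M90 = 3.4 + 0.9 * (44.6 - 3.4)
M90 = 3.4 + 0.9 * 41.2
M90 = 40.48 dN.m

40.48 dN.m


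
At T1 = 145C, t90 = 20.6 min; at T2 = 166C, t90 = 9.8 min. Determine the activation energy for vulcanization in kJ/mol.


T1 = 418.15 K, T2 = 439.15 K
1/T1 - 1/T2 = 1.1436e-04
ln(t1/t2) = ln(20.6/9.8) = 0.7429
Ea = 8.314 * 0.7429 / 1.1436e-04 = 54009.6238 J/mol
Ea = 54.01 kJ/mol

54.01 kJ/mol


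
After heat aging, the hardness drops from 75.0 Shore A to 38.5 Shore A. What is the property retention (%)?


Retention = aged / original * 100
= 38.5 / 75.0 * 100
= 51.3%

51.3%


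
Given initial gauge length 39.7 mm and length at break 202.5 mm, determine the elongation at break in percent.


Elongation = (Lf - L0) / L0 * 100
= (202.5 - 39.7) / 39.7 * 100
= 162.8 / 39.7 * 100
= 410.1%

410.1%


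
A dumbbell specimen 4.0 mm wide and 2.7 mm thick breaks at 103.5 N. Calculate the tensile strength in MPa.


Area = width * thickness = 4.0 * 2.7 = 10.8 mm^2
TS = force / area = 103.5 / 10.8 = 9.58 MPa

9.58 MPa


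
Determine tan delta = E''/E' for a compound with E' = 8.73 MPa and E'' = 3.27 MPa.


tan delta = E'' / E'
= 3.27 / 8.73
= 0.3746

tan delta = 0.3746


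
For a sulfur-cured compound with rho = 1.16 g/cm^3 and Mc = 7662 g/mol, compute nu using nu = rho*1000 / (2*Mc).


nu = rho * 1000 / (2 * Mc)
nu = 1.16 * 1000 / (2 * 7662)
nu = 1160.0 / 15324
nu = 0.0757 mol/L

0.0757 mol/L


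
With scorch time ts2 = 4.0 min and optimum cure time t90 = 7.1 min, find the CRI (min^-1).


CRI = 100 / (t90 - ts2)
= 100 / (7.1 - 4.0)
= 100 / 3.1
= 32.26 min^-1

32.26 min^-1


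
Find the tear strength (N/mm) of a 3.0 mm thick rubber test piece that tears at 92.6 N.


Tear strength = force / thickness
= 92.6 / 3.0
= 30.87 N/mm

30.87 N/mm


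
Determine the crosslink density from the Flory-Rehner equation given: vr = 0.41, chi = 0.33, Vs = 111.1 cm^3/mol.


ln(1 - vr) = ln(1 - 0.41) = -0.5276
Numerator = -((-0.5276) + 0.41 + 0.33 * 0.41^2) = 0.0622
Denominator = 111.1 * (0.41^(1/3) - 0.41/2) = 59.7602
nu = 0.0622 / 59.7602 = 0.0010 mol/cm^3

0.0010 mol/cm^3


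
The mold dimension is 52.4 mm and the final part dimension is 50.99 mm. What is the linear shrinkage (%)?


Shrinkage = (mold - part) / mold * 100
= (52.4 - 50.99) / 52.4 * 100
= 1.41 / 52.4 * 100
= 2.69%

2.69%


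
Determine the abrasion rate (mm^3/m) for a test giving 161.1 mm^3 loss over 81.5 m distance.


Rate = volume_loss / distance
= 161.1 / 81.5
= 1.977 mm^3/m

1.977 mm^3/m


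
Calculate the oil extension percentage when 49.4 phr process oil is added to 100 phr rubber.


Oil % = oil / (100 + oil) * 100
= 49.4 / (100 + 49.4) * 100
= 49.4 / 149.4 * 100
= 33.07%

33.07%


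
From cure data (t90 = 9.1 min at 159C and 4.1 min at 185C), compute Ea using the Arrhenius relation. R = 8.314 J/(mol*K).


T1 = 432.15 K, T2 = 458.15 K
1/T1 - 1/T2 = 1.3132e-04
ln(t1/t2) = ln(9.1/4.1) = 0.7973
Ea = 8.314 * 0.7973 / 1.3132e-04 = 50477.0311 J/mol
Ea = 50.48 kJ/mol

50.48 kJ/mol


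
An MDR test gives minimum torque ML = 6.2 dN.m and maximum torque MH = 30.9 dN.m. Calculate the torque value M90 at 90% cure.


M90 = ML + 0.9 * (MH - ML)
M90 = 6.2 + 0.9 * (30.9 - 6.2)
M90 = 6.2 + 0.9 * 24.7
M90 = 28.43 dN.m

28.43 dN.m


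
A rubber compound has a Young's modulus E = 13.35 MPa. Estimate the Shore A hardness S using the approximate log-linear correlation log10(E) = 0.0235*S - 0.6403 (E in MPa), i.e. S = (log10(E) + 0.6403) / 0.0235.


log10(E) = 0.0235*S - 0.6403  =>  S = (log10(E) + 0.6403) / 0.0235
log10(13.35) = 1.125481
S = (1.125481 + 0.6403) / 0.0235 = 1.765781 / 0.0235
S = 75.1

Shore A = 75.1


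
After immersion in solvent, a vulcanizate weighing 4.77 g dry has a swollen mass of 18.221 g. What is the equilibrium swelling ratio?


Q = W_swollen / W_dry
Q = 18.221 / 4.77
Q = 3.82

Q = 3.82


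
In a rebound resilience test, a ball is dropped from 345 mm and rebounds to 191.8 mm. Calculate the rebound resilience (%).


Resilience = h_rebound / h_drop * 100
= 191.8 / 345 * 100
= 55.6%

55.6%


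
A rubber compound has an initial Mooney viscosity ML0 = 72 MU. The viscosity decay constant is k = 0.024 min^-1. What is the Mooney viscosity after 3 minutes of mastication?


ML = ML0 * exp(-k * t)
ML = 72 * exp(-0.024 * 3)
ML = 72 * 0.9305
ML = 67.0 MU

67.0 MU


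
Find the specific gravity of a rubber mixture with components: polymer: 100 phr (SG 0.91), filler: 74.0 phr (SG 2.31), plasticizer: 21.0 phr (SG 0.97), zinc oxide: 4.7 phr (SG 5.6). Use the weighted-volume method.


Sum of weights = 199.7
Volume contributions:
  polymer: 100/0.91 = 109.8901
  filler: 74.0/2.31 = 32.0346
  plasticizer: 21.0/0.97 = 21.6495
  zinc oxide: 4.7/5.6 = 0.8393
Sum of volumes = 164.4135
SG = 199.7 / 164.4135 = 1.215

SG = 1.215


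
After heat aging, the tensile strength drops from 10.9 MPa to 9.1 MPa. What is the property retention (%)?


Retention = aged / original * 100
= 9.1 / 10.9 * 100
= 83.5%

83.5%


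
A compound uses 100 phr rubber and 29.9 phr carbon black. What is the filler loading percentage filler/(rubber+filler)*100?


Filler % = filler / (rubber + filler) * 100
= 29.9 / (100 + 29.9) * 100
= 29.9 / 129.9 * 100
= 23.02%

23.02%


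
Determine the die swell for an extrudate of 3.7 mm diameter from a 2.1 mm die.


Die swell ratio = D_extrudate / D_die
= 3.7 / 2.1
= 1.762

Die swell = 1.762


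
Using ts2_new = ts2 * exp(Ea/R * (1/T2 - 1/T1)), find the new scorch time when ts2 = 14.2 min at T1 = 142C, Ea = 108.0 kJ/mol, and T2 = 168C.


Convert temperatures: T1 = 142 + 273.15 = 415.15 K, T2 = 168 + 273.15 = 441.15 K
ts2_new = 14.2 * exp(108000 / 8.314 * (1/441.15 - 1/415.15))
1/T2 - 1/T1 = -1.4197e-04
ts2_new = 2.25 min

2.25 min


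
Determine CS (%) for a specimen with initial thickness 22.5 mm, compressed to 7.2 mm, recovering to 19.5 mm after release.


CS = (t0 - recovered) / (t0 - ts) * 100
= (22.5 - 19.5) / (22.5 - 7.2) * 100
= 3.0 / 15.3 * 100
= 19.6%

19.6%


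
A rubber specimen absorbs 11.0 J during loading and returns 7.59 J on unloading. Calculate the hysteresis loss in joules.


Hysteresis loss = loading - unloading
= 11.0 - 7.59
= 3.41 J

3.41 J


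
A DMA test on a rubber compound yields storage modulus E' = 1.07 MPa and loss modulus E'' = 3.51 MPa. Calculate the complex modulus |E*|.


|E*| = sqrt(E'^2 + E''^2)
= sqrt(1.07^2 + 3.51^2)
= sqrt(1.1449 + 12.3201)
= 3.669 MPa

3.669 MPa


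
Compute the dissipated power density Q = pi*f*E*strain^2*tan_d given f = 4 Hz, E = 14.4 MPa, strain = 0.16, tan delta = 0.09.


Q = pi * f * E * strain^2 * tan_d
= pi * 4 * 14.4 * 0.16^2 * 0.09
= pi * 4 * 14.4 * 0.0256 * 0.09
= 0.4169

Q = 0.4169


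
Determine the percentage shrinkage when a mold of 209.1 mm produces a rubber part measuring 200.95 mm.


Shrinkage = (mold - part) / mold * 100
= (209.1 - 200.95) / 209.1 * 100
= 8.15 / 209.1 * 100
= 3.9%

3.9%


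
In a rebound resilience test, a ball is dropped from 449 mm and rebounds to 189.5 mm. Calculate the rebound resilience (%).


Resilience = h_rebound / h_drop * 100
= 189.5 / 449 * 100
= 42.2%

42.2%


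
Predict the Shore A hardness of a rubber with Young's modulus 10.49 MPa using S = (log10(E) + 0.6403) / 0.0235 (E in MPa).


log10(E) = 0.0235*S - 0.6403  =>  S = (log10(E) + 0.6403) / 0.0235
log10(10.49) = 1.020775
S = (1.020775 + 0.6403) / 0.0235 = 1.661075 / 0.0235
S = 70.7

Shore A = 70.7


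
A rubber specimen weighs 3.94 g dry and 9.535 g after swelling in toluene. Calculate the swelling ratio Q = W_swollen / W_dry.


Q = W_swollen / W_dry
Q = 9.535 / 3.94
Q = 2.42

Q = 2.42


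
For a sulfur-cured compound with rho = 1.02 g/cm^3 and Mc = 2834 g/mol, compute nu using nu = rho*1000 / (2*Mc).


nu = rho * 1000 / (2 * Mc)
nu = 1.02 * 1000 / (2 * 2834)
nu = 1020.0 / 5668
nu = 0.1800 mol/L

0.1800 mol/L


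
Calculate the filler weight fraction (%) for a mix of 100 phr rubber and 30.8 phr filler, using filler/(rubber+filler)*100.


Filler % = filler / (rubber + filler) * 100
= 30.8 / (100 + 30.8) * 100
= 30.8 / 130.8 * 100
= 23.55%

23.55%


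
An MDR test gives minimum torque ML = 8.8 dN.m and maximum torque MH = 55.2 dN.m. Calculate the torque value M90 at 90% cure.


M90 = ML + 0.9 * (MH - ML)
M90 = 8.8 + 0.9 * (55.2 - 8.8)
M90 = 8.8 + 0.9 * 46.4
M90 = 50.56 dN.m

50.56 dN.m


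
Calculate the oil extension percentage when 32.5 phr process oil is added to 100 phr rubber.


Oil % = oil / (100 + oil) * 100
= 32.5 / (100 + 32.5) * 100
= 32.5 / 132.5 * 100
= 24.53%

24.53%


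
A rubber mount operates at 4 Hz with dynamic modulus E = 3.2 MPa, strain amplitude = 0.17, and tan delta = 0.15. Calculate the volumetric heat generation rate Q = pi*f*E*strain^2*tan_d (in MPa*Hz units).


Q = pi * f * E * strain^2 * tan_d
= pi * 4 * 3.2 * 0.17^2 * 0.15
= pi * 4 * 3.2 * 0.0289 * 0.15
= 0.1743

Q = 0.1743


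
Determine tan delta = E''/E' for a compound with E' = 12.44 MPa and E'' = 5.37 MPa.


tan delta = E'' / E'
= 5.37 / 12.44
= 0.4317

tan delta = 0.4317


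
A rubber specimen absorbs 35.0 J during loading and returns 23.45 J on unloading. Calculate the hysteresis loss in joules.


Hysteresis loss = loading - unloading
= 35.0 - 23.45
= 11.55 J

11.55 J


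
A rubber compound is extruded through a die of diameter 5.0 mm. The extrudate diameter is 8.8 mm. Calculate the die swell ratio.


Die swell ratio = D_extrudate / D_die
= 8.8 / 5.0
= 1.76

Die swell = 1.76


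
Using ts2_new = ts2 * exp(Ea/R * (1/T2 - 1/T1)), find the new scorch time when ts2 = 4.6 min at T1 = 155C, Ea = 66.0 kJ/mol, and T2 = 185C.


Convert temperatures: T1 = 155 + 273.15 = 428.15 K, T2 = 185 + 273.15 = 458.15 K
ts2_new = 4.6 * exp(66000 / 8.314 * (1/458.15 - 1/428.15))
1/T2 - 1/T1 = -1.5294e-04
ts2_new = 1.37 min

1.37 min


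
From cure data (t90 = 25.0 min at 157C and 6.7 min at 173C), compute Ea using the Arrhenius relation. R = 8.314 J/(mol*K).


T1 = 430.15 K, T2 = 446.15 K
1/T1 - 1/T2 = 8.3372e-05
ln(t1/t2) = ln(25.0/6.7) = 1.3168
Ea = 8.314 * 1.3168 / 8.3372e-05 = 131310.7326 J/mol
Ea = 131.31 kJ/mol

131.31 kJ/mol


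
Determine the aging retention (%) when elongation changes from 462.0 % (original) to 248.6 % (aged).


Retention = aged / original * 100
= 248.6 / 462.0 * 100
= 53.8%

53.8%


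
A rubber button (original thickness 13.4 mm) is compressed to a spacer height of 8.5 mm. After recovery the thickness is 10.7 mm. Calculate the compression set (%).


CS = (t0 - recovered) / (t0 - ts) * 100
= (13.4 - 10.7) / (13.4 - 8.5) * 100
= 2.7 / 4.9 * 100
= 55.1%

55.1%


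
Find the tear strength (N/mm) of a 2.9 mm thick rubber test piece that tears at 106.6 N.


Tear strength = force / thickness
= 106.6 / 2.9
= 36.76 N/mm

36.76 N/mm


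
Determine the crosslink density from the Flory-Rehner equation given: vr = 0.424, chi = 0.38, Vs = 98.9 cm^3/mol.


ln(1 - vr) = ln(1 - 0.424) = -0.5516
Numerator = -((-0.5516) + 0.424 + 0.38 * 0.424^2) = 0.0593
Denominator = 98.9 * (0.424^(1/3) - 0.424/2) = 53.3325
nu = 0.0593 / 53.3325 = 0.0011 mol/cm^3

0.0011 mol/cm^3


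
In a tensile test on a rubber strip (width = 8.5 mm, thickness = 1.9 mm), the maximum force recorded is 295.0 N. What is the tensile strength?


Area = width * thickness = 8.5 * 1.9 = 16.15 mm^2
TS = force / area = 295.0 / 16.15 = 18.27 MPa

18.27 MPa


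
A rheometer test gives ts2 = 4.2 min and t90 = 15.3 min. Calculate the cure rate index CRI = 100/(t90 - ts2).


CRI = 100 / (t90 - ts2)
= 100 / (15.3 - 4.2)
= 100 / 11.1
= 9.01 min^-1

9.01 min^-1


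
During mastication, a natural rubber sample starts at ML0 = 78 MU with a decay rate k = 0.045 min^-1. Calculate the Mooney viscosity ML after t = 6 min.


ML = ML0 * exp(-k * t)
ML = 78 * exp(-0.045 * 6)
ML = 78 * 0.7634
ML = 59.54 MU

59.54 MU


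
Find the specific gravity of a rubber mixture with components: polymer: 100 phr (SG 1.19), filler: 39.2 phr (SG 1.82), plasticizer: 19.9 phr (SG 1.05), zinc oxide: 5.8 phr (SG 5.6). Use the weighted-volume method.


Sum of weights = 164.9
Volume contributions:
  polymer: 100/1.19 = 84.0336
  filler: 39.2/1.82 = 21.5385
  plasticizer: 19.9/1.05 = 18.9524
  zinc oxide: 5.8/5.6 = 1.0357
Sum of volumes = 125.5602
SG = 164.9 / 125.5602 = 1.313

SG = 1.313


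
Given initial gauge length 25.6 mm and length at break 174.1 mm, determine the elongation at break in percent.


Elongation = (Lf - L0) / L0 * 100
= (174.1 - 25.6) / 25.6 * 100
= 148.5 / 25.6 * 100
= 580.1%

580.1%


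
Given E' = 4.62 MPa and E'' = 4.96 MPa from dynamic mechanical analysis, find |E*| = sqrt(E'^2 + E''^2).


|E*| = sqrt(E'^2 + E''^2)
= sqrt(4.62^2 + 4.96^2)
= sqrt(21.3444 + 24.6016)
= 6.778 MPa

6.778 MPa


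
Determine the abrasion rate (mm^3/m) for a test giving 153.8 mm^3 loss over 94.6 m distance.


Rate = volume_loss / distance
= 153.8 / 94.6
= 1.626 mm^3/m

1.626 mm^3/m


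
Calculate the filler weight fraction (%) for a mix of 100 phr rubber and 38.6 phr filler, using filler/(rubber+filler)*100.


Filler % = filler / (rubber + filler) * 100
= 38.6 / (100 + 38.6) * 100
= 38.6 / 138.6 * 100
= 27.85%

27.85%


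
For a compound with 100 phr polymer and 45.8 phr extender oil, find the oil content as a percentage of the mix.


Oil % = oil / (100 + oil) * 100
= 45.8 / (100 + 45.8) * 100
= 45.8 / 145.8 * 100
= 31.41%

31.41%


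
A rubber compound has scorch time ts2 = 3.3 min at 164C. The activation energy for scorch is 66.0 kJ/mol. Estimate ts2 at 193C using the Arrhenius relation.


Convert temperatures: T1 = 164 + 273.15 = 437.15 K, T2 = 193 + 273.15 = 466.15 K
ts2_new = 3.3 * exp(66000 / 8.314 * (1/466.15 - 1/437.15))
1/T2 - 1/T1 = -1.4231e-04
ts2_new = 1.07 min

1.07 min


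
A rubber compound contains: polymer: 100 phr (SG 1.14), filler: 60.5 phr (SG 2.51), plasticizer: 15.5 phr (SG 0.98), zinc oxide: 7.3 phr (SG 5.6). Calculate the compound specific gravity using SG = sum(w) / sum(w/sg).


Sum of weights = 183.3
Volume contributions:
  polymer: 100/1.14 = 87.7193
  filler: 60.5/2.51 = 24.1036
  plasticizer: 15.5/0.98 = 15.8163
  zinc oxide: 7.3/5.6 = 1.3036
Sum of volumes = 128.9428
SG = 183.3 / 128.9428 = 1.422

SG = 1.422


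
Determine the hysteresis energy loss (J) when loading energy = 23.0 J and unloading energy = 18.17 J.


Hysteresis loss = loading - unloading
= 23.0 - 18.17
= 4.83 J

4.83 J


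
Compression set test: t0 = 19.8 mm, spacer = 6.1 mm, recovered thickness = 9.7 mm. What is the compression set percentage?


CS = (t0 - recovered) / (t0 - ts) * 100
= (19.8 - 9.7) / (19.8 - 6.1) * 100
= 10.1 / 13.7 * 100
= 73.7%

73.7%


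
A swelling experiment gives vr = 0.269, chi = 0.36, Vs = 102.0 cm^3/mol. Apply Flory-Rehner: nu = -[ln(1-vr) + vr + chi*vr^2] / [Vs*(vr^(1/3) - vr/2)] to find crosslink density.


ln(1 - vr) = ln(1 - 0.269) = -0.3133
Numerator = -((-0.3133) + 0.269 + 0.36 * 0.269^2) = 0.0183
Denominator = 102.0 * (0.269^(1/3) - 0.269/2) = 52.1252
nu = 0.0183 / 52.1252 = 3.5092e-04 mol/cm^3

3.5092e-04 mol/cm^3


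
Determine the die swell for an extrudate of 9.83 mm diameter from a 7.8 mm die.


Die swell ratio = D_extrudate / D_die
= 9.83 / 7.8
= 1.26

Die swell = 1.26


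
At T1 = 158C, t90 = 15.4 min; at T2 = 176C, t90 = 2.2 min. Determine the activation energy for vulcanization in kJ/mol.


T1 = 431.15 K, T2 = 449.15 K
1/T1 - 1/T2 = 9.2951e-05
ln(t1/t2) = ln(15.4/2.2) = 1.9459
Ea = 8.314 * 1.9459 / 9.2951e-05 = 174052.4307 J/mol
Ea = 174.05 kJ/mol

174.05 kJ/mol


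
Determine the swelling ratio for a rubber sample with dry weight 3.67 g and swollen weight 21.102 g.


Q = W_swollen / W_dry
Q = 21.102 / 3.67
Q = 5.75

Q = 5.75


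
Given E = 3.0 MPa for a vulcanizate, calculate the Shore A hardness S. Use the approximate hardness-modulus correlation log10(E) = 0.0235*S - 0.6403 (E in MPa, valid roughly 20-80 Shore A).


log10(E) = 0.0235*S - 0.6403  =>  S = (log10(E) + 0.6403) / 0.0235
log10(3.0) = 0.477121
S = (0.477121 + 0.6403) / 0.0235 = 1.117421 / 0.0235
S = 47.5

Shore A = 47.5


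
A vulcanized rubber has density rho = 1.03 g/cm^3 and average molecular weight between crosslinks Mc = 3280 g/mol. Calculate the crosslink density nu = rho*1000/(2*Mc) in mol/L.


nu = rho * 1000 / (2 * Mc)
nu = 1.03 * 1000 / (2 * 3280)
nu = 1030.0 / 6560
nu = 0.1570 mol/L

0.1570 mol/L


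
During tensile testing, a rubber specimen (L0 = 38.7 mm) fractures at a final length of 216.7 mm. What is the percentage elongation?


Elongation = (Lf - L0) / L0 * 100
= (216.7 - 38.7) / 38.7 * 100
= 178.0 / 38.7 * 100
= 459.9%

459.9%


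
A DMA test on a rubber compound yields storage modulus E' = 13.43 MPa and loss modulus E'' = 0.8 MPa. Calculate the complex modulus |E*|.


|E*| = sqrt(E'^2 + E''^2)
= sqrt(13.43^2 + 0.8^2)
= sqrt(180.3649 + 0.6400)
= 13.454 MPa

13.454 MPa


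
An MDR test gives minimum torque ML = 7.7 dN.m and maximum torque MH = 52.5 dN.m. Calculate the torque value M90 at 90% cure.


M90 = ML + 0.9 * (MH - ML)
M90 = 7.7 + 0.9 * (52.5 - 7.7)
M90 = 7.7 + 0.9 * 44.8
M90 = 48.02 dN.m

48.02 dN.m


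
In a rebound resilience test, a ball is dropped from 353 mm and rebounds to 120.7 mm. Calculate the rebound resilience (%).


Resilience = h_rebound / h_drop * 100
= 120.7 / 353 * 100
= 34.2%

34.2%


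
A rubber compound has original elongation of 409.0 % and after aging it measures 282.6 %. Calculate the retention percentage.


Retention = aged / original * 100
= 282.6 / 409.0 * 100
= 69.1%

69.1%


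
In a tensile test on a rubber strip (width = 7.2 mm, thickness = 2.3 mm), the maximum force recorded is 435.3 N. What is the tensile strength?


Area = width * thickness = 7.2 * 2.3 = 16.56 mm^2
TS = force / area = 435.3 / 16.56 = 26.29 MPa

26.29 MPa


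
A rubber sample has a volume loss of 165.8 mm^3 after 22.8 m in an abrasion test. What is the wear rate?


Rate = volume_loss / distance
= 165.8 / 22.8
= 7.272 mm^3/m

7.272 mm^3/m


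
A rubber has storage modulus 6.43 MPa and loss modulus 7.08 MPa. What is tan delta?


tan delta = E'' / E'
= 7.08 / 6.43
= 1.1011

tan delta = 1.1011


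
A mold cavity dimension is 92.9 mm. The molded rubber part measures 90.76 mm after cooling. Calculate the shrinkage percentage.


Shrinkage = (mold - part) / mold * 100
= (92.9 - 90.76) / 92.9 * 100
= 2.14 / 92.9 * 100
= 2.3%

2.3%


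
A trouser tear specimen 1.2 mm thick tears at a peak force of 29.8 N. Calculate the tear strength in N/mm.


Tear strength = force / thickness
= 29.8 / 1.2
= 24.83 N/mm

24.83 N/mm


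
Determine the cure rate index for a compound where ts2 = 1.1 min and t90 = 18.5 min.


CRI = 100 / (t90 - ts2)
= 100 / (18.5 - 1.1)
= 100 / 17.4
= 5.75 min^-1

5.75 min^-1


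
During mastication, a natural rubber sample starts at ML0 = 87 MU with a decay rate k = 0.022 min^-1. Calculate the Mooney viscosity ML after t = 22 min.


ML = ML0 * exp(-k * t)
ML = 87 * exp(-0.022 * 22)
ML = 87 * 0.6163
ML = 53.62 MU

53.62 MU


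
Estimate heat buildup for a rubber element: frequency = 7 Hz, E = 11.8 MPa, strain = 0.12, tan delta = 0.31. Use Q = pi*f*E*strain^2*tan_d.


Q = pi * f * E * strain^2 * tan_d
= pi * 7 * 11.8 * 0.12^2 * 0.31
= pi * 7 * 11.8 * 0.0144 * 0.31
= 1.1584

Q = 1.1584


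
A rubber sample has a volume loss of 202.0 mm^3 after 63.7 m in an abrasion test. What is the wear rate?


Rate = volume_loss / distance
= 202.0 / 63.7
= 3.171 mm^3/m

3.171 mm^3/m


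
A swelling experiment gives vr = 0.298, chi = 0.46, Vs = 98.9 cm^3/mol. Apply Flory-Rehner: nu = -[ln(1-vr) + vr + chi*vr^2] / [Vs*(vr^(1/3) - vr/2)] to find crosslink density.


ln(1 - vr) = ln(1 - 0.298) = -0.3538
Numerator = -((-0.3538) + 0.298 + 0.46 * 0.298^2) = 0.0150
Denominator = 98.9 * (0.298^(1/3) - 0.298/2) = 51.3234
nu = 0.0150 / 51.3234 = 2.9172e-04 mol/cm^3

2.9172e-04 mol/cm^3


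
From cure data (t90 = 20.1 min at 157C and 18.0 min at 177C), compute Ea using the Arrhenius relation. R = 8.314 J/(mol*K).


T1 = 430.15 K, T2 = 450.15 K
1/T1 - 1/T2 = 1.0329e-04
ln(t1/t2) = ln(20.1/18.0) = 0.1103
Ea = 8.314 * 0.1103 / 1.0329e-04 = 8882.2276 J/mol
Ea = 8.88 kJ/mol

8.88 kJ/mol


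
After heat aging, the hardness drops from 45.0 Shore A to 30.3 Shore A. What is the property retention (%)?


Retention = aged / original * 100
= 30.3 / 45.0 * 100
= 67.3%

67.3%


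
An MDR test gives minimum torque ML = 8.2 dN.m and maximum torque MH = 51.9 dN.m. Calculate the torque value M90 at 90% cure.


M90 = ML + 0.9 * (MH - ML)
M90 = 8.2 + 0.9 * (51.9 - 8.2)
M90 = 8.2 + 0.9 * 43.7
M90 = 47.53 dN.m

47.53 dN.m


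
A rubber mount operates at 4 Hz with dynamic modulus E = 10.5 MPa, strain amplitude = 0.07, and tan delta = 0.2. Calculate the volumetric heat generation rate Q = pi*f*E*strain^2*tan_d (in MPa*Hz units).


Q = pi * f * E * strain^2 * tan_d
= pi * 4 * 10.5 * 0.07^2 * 0.2
= pi * 4 * 10.5 * 0.0049 * 0.2
= 0.1293

Q = 0.1293
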